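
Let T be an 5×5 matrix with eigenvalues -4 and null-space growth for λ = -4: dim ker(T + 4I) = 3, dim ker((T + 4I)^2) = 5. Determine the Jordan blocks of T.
Jordan blocks: (-4, 2), (-4, 2), (-4, 1)

λ = -4: successive nullity increments [3, 2] count blocks of size ≥ k; block sizes are [2, 2, 1].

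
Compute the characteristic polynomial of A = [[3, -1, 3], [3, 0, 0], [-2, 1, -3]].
χ_A(x) = x^3

xI - A = [[x - 3, 1, -3], [-3, x, 0], [2, -1, x + 3]].

Expanding det(xI - A) along the first row:
det(xI - A) = + (x - 3)·det([[x, 0], [-1, x + 3]]) - (1)·det([[-3, 0], [2, x + 3]]) + (-3)·det([[-3, x], [2, -1]]).

Evaluating gives χ_A(x) = x^3.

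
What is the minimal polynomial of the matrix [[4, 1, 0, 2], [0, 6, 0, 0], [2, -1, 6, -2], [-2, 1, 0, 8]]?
m_A(x) = (x - 6)^2

The characteristic polynomial factors as (x - 6)^4. The minimal polynomial is ∏(x - λ)^{k_λ} where k_λ is the size of the largest Jordan block at λ.

For λ = 6: rank(A - 6I) = 1, and the largest Jordan block has size 2 (the smallest k with rank((A - 6I)^k) = rank((A - 6I)^(k+1))).

So m_A(x) = (x - 6)^2.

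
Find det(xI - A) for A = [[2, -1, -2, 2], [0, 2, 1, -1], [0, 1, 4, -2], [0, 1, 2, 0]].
χ_A(x) = (x - 2)^4

xI - A = [[x - 2, 1, 2, -2], [0, x - 2, -1, 1], [0, -1, x - 4, 2], [0, -1, -2, x]].

Expanding det(xI - A) along the first row:
det(xI - A) = + (x - 2)·det([[x - 2, -1, 1], [-1, x - 4, 2], [-1, -2, x]]) - (1)·det([[0, -1, 1], [0, x - 4, 2], [0, -2, x]]) + (2)·det([[0, x - 2, 1], [0, -1, 2], [0, -1, x]]) - (-2)·det([[0, x - 2, -1], [0, -1, x - 4], [0, -1, -2]]).

Evaluating gives χ_A(x) = x^4 - 8x^3 + 24x^2 - 32x + 16 = (x - 2)^4.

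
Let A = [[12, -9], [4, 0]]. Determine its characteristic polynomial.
χ_A(x) = (x - 6)^2

xI - A = [[x - 12, 9], [-4, x]].

Expanding det(xI - A) along the first row:
det(xI - A) = + (x - 12)·det([[x]]) - (9)·det([[-4]]).

Evaluating gives χ_A(x) = x^2 - 12x + 36 = (x - 6)^2.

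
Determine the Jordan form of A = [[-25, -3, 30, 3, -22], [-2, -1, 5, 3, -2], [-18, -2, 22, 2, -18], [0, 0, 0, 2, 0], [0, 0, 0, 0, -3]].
The characteristic polynomial is det(xI - A) = (x - 2)^2(x + 3)^3, so the eigenvalues are -3 (algebraic multiplicity 3), 2 (algebraic multiplicity 2).

For λ = -3: rank(A + 3I) = 3, rank((A + 3I)^2) = 2. The eigenspace has dimension 5 - 3 = 2, so there are 2 Jordan blocks; the rank sequence gives block sizes [2, 1].

For λ = 2: rank(A - 2I) = 3. The eigenspace has dimension 5 - 3 = 2, so there are 2 Jordan blocks; the rank sequence gives block sizes [1, 1].

Assembling the blocks gives the Jordan form J above.

J = [[-3, 1, 0, 0, 0], [0, -3, 0, 0, 0], [0, 0, -3, 0, 0], [0, 0, 0, 2, 0], [0, 0, 0, 0, 2]]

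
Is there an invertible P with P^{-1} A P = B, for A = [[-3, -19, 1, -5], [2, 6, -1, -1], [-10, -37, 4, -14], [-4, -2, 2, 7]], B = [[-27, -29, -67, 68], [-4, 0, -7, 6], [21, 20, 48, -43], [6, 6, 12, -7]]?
Yes.

Two matrices over a field are similar if and only if they have the same invariant factors.

Both A and B have characteristic polynomial (x - 5)^3(x + 1) and minimal polynomial (x - 5)^3(x + 1). Computing further, both have invariant factors (x - 5)^3(x + 1). Hence A and B are similar.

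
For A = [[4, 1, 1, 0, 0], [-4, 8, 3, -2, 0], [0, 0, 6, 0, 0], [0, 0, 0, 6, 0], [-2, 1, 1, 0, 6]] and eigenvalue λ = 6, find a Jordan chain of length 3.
We seek v_1 ∈ ker((A - 6I)^3) \ ker((A - 6I)^2), then set v_{i+1} = (A - 6I) v_i.

One such chain is v_1 = [[0, -1, 1, 0, 0]]^T, v_2 = [[0, 1, 0, 0, 0]]^T, v_3 = [[1, 2, 0, 0, 1]]^T. Check: (A - 6I) v_3 = [[0, 0, 0, 0, 0]]^T = 0.

v_1 = [[0, -1, 1, 0, 0]]^T, v_2 = [[0, 1, 0, 0, 0]]^T, v_3 = [[1, 2, 0, 0, 1]]^T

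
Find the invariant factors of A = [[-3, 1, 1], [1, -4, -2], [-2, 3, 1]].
The Jordan structure of A has elementary divisors (x + 2)^3. Arranging the block sizes at each eigenvalue in decreasing order and taking row products gives the invariant factors.

Invariant factors (smallest first, each dividing the next): (x + 2)^3.

Check: the last factor (x + 2)^3 is the minimal polynomial, and the product (x + 2)^3 is the characteristic polynomial.

(x + 2)^3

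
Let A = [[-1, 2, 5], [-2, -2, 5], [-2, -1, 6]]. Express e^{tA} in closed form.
e^{tA} = [[(-5*t^2 - 2*t + 1)*e^{t}, t*(4 - 15*t)*e^{t}/2, 5*t*(5*t + 2)*e^{t}/2], [-2*t*e^{t}, (1 - 3*t)*e^{t}, 5*t*e^{t}], [2*t*(-t - 1)*e^{t}, -t*(3*t + 1)*e^{t}, (5*t^2 + 5*t + 1)*e^{t}]]

A has Jordan form J = [[1, 1, 0], [0, 1, 1], [0, 0, 1]] with A = PJP^{-1}, so e^{tA} = P e^{tJ} P^{-1}.

For a Jordan block J_k(λ), e^{tJ_k(λ)} = e^{λt} · (I + tN + t^2 N^2/2! + ... + t^{k-1} N^{k-1}/(k-1)!) where N is the nilpotent superdiagonal part.

Assembling the blocks and conjugating back gives the entries of e^{tA} as shown above.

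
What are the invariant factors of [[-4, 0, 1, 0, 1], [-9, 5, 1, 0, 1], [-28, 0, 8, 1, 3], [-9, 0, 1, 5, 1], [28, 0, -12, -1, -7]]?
The Jordan structure of A has elementary divisors (x + 4)^2, (x - 5)^2, (x - 5). Arranging the block sizes at each eigenvalue in decreasing order and taking row products gives the invariant factors.

Invariant factors (smallest first, each dividing the next): x - 5, (x - 5)^2(x + 4)^2.

Check: the last factor (x - 5)^2(x + 4)^2 is the minimal polynomial, and the product (x - 5)^3(x + 4)^2 is the characteristic polynomial.

x - 5, (x - 5)^2(x + 4)^2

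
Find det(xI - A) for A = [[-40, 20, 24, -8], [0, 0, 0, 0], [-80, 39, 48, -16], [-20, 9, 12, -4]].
χ_A(x) = x^3(x - 4)

xI - A = [[x + 40, -20, -24, 8], [0, x, 0, 0], [80, -39, x - 48, 16], [20, -9, -12, x + 4]].

Expanding det(xI - A) along the first row:
det(xI - A) = + (x + 40)·det([[x, 0, 0], [-39, x - 48, 16], [-9, -12, x + 4]]) - (-20)·det([[0, 0, 0], [80, x - 48, 16], [20, -12, x + 4]]) + (-24)·det([[0, x, 0], [80, -39, 16], [20, -9, x + 4]]) - (8)·det([[0, x, 0], [80, -39, x - 48], [20, -9, -12]]).

Evaluating gives χ_A(x) = x^4 - 4x^3 = x^3(x - 4).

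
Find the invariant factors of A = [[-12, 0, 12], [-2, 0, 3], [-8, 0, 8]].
The Jordan structure of A has elementary divisors (x + 4), x^2. Arranging the block sizes at each eigenvalue in decreasing order and taking row products gives the invariant factors.

Invariant factors (smallest first, each dividing the next): x^2(x + 4).

Check: the last factor x^2(x + 4) is the minimal polynomial, and the product x^2(x + 4) is the characteristic polynomial.

x^2(x + 4)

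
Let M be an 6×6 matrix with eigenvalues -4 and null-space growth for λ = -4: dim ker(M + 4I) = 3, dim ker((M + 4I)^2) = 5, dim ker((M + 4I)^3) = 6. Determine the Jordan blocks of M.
Jordan blocks: (-4, 3), (-4, 2), (-4, 1)

λ = -4: successive nullity increments [3, 2, 1] count blocks of size ≥ k; block sizes are [3, 2, 1].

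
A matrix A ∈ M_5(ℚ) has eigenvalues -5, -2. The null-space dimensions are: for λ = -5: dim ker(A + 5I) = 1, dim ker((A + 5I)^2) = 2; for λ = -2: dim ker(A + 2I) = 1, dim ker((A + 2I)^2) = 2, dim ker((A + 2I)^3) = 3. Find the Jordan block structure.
λ = -5: successive nullity increments [1, 1] count blocks of size ≥ k; block sizes are [2].
λ = -2: successive nullity increments [1, 1, 1] count blocks of size ≥ k; block sizes are [3].

Jordan blocks: (-5, 2), (-2, 3)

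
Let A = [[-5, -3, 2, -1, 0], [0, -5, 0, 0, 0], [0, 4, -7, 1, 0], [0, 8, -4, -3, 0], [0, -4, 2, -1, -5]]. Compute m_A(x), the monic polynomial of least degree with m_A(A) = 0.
m_A(x) = (x + 5)^2

The characteristic polynomial factors as (x + 5)^5. The minimal polynomial is ∏(x - λ)^{k_λ} where k_λ is the size of the largest Jordan block at λ.

For λ = -5: rank(A + 5I) = 2, and the largest Jordan block has size 2 (the smallest k with rank((A + 5I)^k) = rank((A + 5I)^(k+1))).

So m_A(x) = (x + 5)^2.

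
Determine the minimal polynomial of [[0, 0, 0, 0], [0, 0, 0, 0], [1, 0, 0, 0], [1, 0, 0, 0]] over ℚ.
m_A(x) = x^2

The characteristic polynomial factors as x^4. The minimal polynomial is ∏(x - λ)^{k_λ} where k_λ is the size of the largest Jordan block at λ.

For λ = 0: rank(A) = 1, and the largest Jordan block has size 2 (the smallest k with rank(A^k) = rank(A^(k+1))).

So m_A(x) = x^2.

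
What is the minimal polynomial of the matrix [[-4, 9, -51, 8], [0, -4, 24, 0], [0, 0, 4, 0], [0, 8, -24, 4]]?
The characteristic polynomial factors as (x - 4)^2(x + 4)^2. The minimal polynomial is ∏(x - λ)^{k_λ} where k_λ is the size of the largest Jordan block at λ.

For λ = -4: rank(A + 4I) = 3, and the largest Jordan block has size 2 (the smallest k with rank((A + 4I)^k) = rank((A + 4I)^(k+1))).
For λ = 4: rank(A - 4I) = 2, and the largest Jordan block has size 1 (the smallest k with rank((A - 4I)^k) = rank((A - 4I)^(k+1))).

So m_A(x) = (x - 4)(x + 4)^2.

m_A(x) = (x - 4)(x + 4)^2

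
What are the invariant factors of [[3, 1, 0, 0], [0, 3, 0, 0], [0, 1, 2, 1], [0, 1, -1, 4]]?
The Jordan structure of A has elementary divisors (x - 3)^2, (x - 3)^2. Arranging the block sizes at each eigenvalue in decreasing order and taking row products gives the invariant factors.

Invariant factors (smallest first, each dividing the next): (x - 3)^2, (x - 3)^2.

Check: the last factor (x - 3)^2 is the minimal polynomial, and the product (x - 3)^4 is the characteristic polynomial.

(x - 3)^2, (x - 3)^2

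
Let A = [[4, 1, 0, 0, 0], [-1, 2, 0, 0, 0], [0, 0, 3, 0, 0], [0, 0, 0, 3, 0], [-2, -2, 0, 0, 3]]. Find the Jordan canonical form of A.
J = [[3, 1, 0, 0, 0], [0, 3, 0, 0, 0], [0, 0, 3, 0, 0], [0, 0, 0, 3, 0], [0, 0, 0, 0, 3]]

The characteristic polynomial is det(xI - A) = (x - 3)^5, so the eigenvalues are 3 (algebraic multiplicity 5).

For λ = 3: rank(A - 3I) = 1, rank((A - 3I)^2) = 0. The eigenspace has dimension 5 - 1 = 4, so there are 4 Jordan blocks; the rank sequence gives block sizes [2, 1, 1, 1].

Assembling the blocks gives the Jordan form J above.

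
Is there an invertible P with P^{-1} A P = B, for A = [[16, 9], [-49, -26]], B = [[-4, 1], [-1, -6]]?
Two matrices over a field are similar if and only if they have the same invariant factors.

Both A and B have characteristic polynomial (x + 5)^2 and minimal polynomial (x + 5)^2. Computing further, both have invariant factors (x + 5)^2. Hence A and B are similar.

Yes.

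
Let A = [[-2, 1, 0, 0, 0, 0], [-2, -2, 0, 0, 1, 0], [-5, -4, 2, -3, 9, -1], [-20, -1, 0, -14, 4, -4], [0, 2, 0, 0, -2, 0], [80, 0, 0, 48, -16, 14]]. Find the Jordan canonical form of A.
J = [[-2, 1, 0, 0, 0, 0], [0, -2, 1, 0, 0, 0], [0, 0, -2, 0, 0, 0], [0, 0, 0, -2, 0, 0], [0, 0, 0, 0, 2, 1], [0, 0, 0, 0, 0, 2]]

The characteristic polynomial is det(xI - A) = (x - 2)^2(x + 2)^4, so the eigenvalues are -2 (algebraic multiplicity 4), 2 (algebraic multiplicity 2).

For λ = -2: rank(A + 2I) = 4, rank((A + 2I)^2) = 3, rank((A + 2I)^3) = 2. The eigenspace has dimension 6 - 4 = 2, so there are 2 Jordan blocks; the rank sequence gives block sizes [3, 1].

For λ = 2: rank(A - 2I) = 5, rank((A - 2I)^2) = 4. The eigenspace has dimension 6 - 5 = 1, so there is 1 Jordan block; the rank sequence gives block sizes [2].

Assembling the blocks gives the Jordan form J above.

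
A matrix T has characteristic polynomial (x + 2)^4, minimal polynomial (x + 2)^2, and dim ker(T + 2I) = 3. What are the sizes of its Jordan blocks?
λ = -2: algebraic multiplicity 4 (exponent in χ_T), largest block size 2 (exponent in m_T), 3 blocks (geometric multiplicity). These force block sizes [2, 1, 1].

Jordan blocks: (-2, 2), (-2, 1), (-2, 1)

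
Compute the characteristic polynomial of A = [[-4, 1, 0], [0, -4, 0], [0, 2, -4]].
χ_A(x) = (x + 4)^3

xI - A = [[x + 4, -1, 0], [0, x + 4, 0], [0, -2, x + 4]].

Expanding det(xI - A) along the first row:
det(xI - A) = + (x + 4)·det([[x + 4, 0], [-2, x + 4]]) - (-1)·det([[0, 0], [0, x + 4]]) + (0)·det([[0, x + 4], [0, -2]]).

Evaluating gives χ_A(x) = x^3 + 12x^2 + 48x + 64 = (x + 4)^3.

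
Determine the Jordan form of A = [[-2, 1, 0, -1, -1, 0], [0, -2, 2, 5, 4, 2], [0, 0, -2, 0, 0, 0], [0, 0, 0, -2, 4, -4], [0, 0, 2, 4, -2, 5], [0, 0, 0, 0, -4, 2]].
J = [[-2, 1, 0, 0, 0, 0], [0, -2, 1, 0, 0, 0], [0, 0, -2, 0, 0, 0], [0, 0, 0, -2, 0, 0], [0, 0, 0, 0, 0, 1], [0, 0, 0, 0, 0, 0]]

The characteristic polynomial is det(xI - A) = x^2(x + 2)^4, so the eigenvalues are -2 (algebraic multiplicity 4), 0 (algebraic multiplicity 2).

For λ = -2: rank(A + 2I) = 4, rank((A + 2I)^2) = 3, rank((A + 2I)^3) = 2. The eigenspace has dimension 6 - 4 = 2, so there are 2 Jordan blocks; the rank sequence gives block sizes [3, 1].

For λ = 0: rank(A) = 5, rank(A^2) = 4. The eigenspace has dimension 6 - 5 = 1, so there is 1 Jordan block; the rank sequence gives block sizes [2].

Assembling the blocks gives the Jordan form J above.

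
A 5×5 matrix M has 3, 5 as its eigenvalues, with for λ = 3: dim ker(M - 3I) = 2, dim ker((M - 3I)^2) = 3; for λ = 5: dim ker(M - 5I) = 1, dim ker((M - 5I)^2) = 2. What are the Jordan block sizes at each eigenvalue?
λ = 3: successive nullity increments [2, 1] count blocks of size ≥ k; block sizes are [2, 1].
λ = 5: successive nullity increments [1, 1] count blocks of size ≥ k; block sizes are [2].

Jordan blocks: (3, 2), (3, 1), (5, 2)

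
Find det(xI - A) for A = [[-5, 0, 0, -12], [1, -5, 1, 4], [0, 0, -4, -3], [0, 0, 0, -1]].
χ_A(x) = (x + 1)(x + 4)(x + 5)^2

xI - A = [[x + 5, 0, 0, 12], [-1, x + 5, -1, -4], [0, 0, x + 4, 3], [0, 0, 0, x + 1]].

Expanding det(xI - A) along the first row:
det(xI - A) = + (x + 5)·det([[x + 5, -1, -4], [0, x + 4, 3], [0, 0, x + 1]]) - (0)·det([[-1, -1, -4], [0, x + 4, 3], [0, 0, x + 1]]) + (0)·det([[-1, x + 5, -4], [0, 0, 3], [0, 0, x + 1]]) - (12)·det([[-1, x + 5, -1], [0, 0, x + 4], [0, 0, 0]]).

Evaluating gives χ_A(x) = x^4 + 15x^3 + 79x^2 + 165x + 100 = (x + 1)(x + 4)(x + 5)^2.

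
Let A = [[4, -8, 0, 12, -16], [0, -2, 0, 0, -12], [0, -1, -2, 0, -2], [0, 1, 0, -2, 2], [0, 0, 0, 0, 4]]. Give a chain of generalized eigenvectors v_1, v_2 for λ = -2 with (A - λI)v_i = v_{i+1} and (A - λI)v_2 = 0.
We seek v_1 ∈ ker((A + 2I)^2) \ ker(A + 2I), then set v_{i+1} = (A + 2I) v_i.

One such chain is v_1 = [[-1, 1, -1, 1, 0]]^T, v_2 = [[-2, 0, -1, 1, 0]]^T. Check: (A + 2I) v_2 = [[0, 0, 0, 0, 0]]^T = 0.

v_1 = [[-1, 1, -1, 1, 0]]^T, v_2 = [[-2, 0, -1, 1, 0]]^T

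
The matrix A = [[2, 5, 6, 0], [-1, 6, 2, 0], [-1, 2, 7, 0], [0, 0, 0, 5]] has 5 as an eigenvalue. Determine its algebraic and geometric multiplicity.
algebraic multiplicity 4, geometric multiplicity 2

The characteristic polynomial is (x - 5)^4, so the factor x - 5 appears with exponent 4: the algebraic multiplicity is 4.

rank(A - 5I) = 2, so the eigenspace has dimension 4 - 2 = 2: the geometric multiplicity is 2.

Since 2 < 4, A is not diagonalizable.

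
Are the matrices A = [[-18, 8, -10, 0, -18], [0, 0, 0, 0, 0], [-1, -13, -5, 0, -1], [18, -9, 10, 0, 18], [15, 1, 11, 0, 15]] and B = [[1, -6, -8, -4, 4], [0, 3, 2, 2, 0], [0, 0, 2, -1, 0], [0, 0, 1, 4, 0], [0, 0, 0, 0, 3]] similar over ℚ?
No.

trace(A) = -8 but trace(B) = 13. The trace is a similarity invariant, so A and B are not similar.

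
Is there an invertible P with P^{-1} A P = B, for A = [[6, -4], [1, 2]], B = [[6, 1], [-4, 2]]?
Yes.

Two matrices over a field are similar if and only if they have the same invariant factors.

Both A and B have characteristic polynomial (x - 4)^2 and minimal polynomial (x - 4)^2. Computing further, both have invariant factors (x - 4)^2. Hence A and B are similar.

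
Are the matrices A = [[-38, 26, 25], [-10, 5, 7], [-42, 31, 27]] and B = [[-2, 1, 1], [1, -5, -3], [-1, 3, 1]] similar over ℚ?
Yes.

Two matrices over a field are similar if and only if they have the same invariant factors.

Both A and B have characteristic polynomial (x + 2)^3 and minimal polynomial (x + 2)^3. Computing further, both have invariant factors (x + 2)^3. Hence A and B are similar.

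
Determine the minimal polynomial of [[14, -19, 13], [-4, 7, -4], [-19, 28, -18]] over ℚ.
m_A(x) = (x - 1)^3

The characteristic polynomial factors as (x - 1)^3. The minimal polynomial is ∏(x - λ)^{k_λ} where k_λ is the size of the largest Jordan block at λ.

For λ = 1: rank(A - I) = 2, and the largest Jordan block has size 3 (the smallest k with rank((A - I)^k) = rank((A - I)^(k+1))).

So m_A(x) = (x - 1)^3.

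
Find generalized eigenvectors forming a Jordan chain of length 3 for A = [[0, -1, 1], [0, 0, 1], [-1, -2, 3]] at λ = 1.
v_1 = [[0, 0, 1]]^T, v_2 = [[1, 1, 2]]^T, v_3 = [[0, 1, 1]]^T

We seek v_1 ∈ ker((A - I)^3) \ ker((A - I)^2), then set v_{i+1} = (A - I) v_i.

One such chain is v_1 = [[0, 0, 1]]^T, v_2 = [[1, 1, 2]]^T, v_3 = [[0, 1, 1]]^T. Check: (A - I) v_3 = [[0, 0, 0]]^T = 0.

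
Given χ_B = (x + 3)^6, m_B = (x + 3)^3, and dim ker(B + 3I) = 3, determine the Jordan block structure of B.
Jordan blocks: (-3, 3), (-3, 2), (-3, 1)

λ = -3: algebraic multiplicity 6 (exponent in χ_B), largest block size 3 (exponent in m_B), 3 blocks (geometric multiplicity). These force block sizes [3, 2, 1].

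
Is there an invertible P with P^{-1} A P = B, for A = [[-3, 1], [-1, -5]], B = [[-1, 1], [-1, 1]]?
trace(A) = -8 but trace(B) = 0. The trace is a similarity invariant, so A and B are not similar.

No.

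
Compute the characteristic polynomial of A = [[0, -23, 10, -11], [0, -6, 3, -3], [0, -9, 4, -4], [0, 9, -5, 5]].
χ_A(x) = x^3(x - 3)

xI - A = [[x, 23, -10, 11], [0, x + 6, -3, 3], [0, 9, x - 4, 4], [0, -9, 5, x - 5]].

Expanding det(xI - A) along the first row:
det(xI - A) = + (x)·det([[x + 6, -3, 3], [9, x - 4, 4], [-9, 5, x - 5]]) - (23)·det([[0, -3, 3], [0, x - 4, 4], [0, 5, x - 5]]) + (-10)·det([[0, x + 6, 3], [0, 9, 4], [0, -9, x - 5]]) - (11)·det([[0, x + 6, -3], [0, 9, x - 4], [0, -9, 5]]).

Evaluating gives χ_A(x) = x^4 - 3x^3 = x^3(x - 3).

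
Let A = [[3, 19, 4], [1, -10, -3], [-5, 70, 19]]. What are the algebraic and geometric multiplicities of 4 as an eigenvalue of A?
The characteristic polynomial is (x - 4)^3, so the factor x - 4 appears with exponent 3: the algebraic multiplicity is 3.

rank(A - 4I) = 2, so the eigenspace has dimension 3 - 2 = 1: the geometric multiplicity is 1.

Since 1 < 3, A is not diagonalizable.

algebraic multiplicity 3, geometric multiplicity 1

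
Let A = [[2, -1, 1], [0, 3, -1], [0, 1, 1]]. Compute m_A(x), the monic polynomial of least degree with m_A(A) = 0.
m_A(x) = (x - 2)^2

The characteristic polynomial factors as (x - 2)^3. The minimal polynomial is ∏(x - λ)^{k_λ} where k_λ is the size of the largest Jordan block at λ.

For λ = 2: rank(A - 2I) = 1, and the largest Jordan block has size 2 (the smallest k with rank((A - 2I)^k) = rank((A - 2I)^(k+1))).

So m_A(x) = (x - 2)^2.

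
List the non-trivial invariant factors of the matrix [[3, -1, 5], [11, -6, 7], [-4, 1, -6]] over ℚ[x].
(x + 1)(x + 4)^2

The Jordan structure of A has elementary divisors (x + 4)^2, (x + 1). Arranging the block sizes at each eigenvalue in decreasing order and taking row products gives the invariant factors.

Invariant factors (smallest first, each dividing the next): (x + 1)(x + 4)^2.

Check: the last factor (x + 1)(x + 4)^2 is the minimal polynomial, and the product (x + 1)(x + 4)^2 is the characteristic polynomial.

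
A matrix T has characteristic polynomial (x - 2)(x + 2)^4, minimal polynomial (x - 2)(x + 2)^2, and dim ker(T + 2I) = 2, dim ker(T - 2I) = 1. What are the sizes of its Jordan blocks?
λ = -2: algebraic multiplicity 4 (exponent in χ_T), largest block size 2 (exponent in m_T), 2 blocks (geometric multiplicity). These force block sizes [2, 2].
λ = 2: algebraic multiplicity 1 (exponent in χ_T), largest block size 1 (exponent in m_T), 1 block (geometric multiplicity). This forces block sizes [1].

Jordan blocks: (-2, 2), (-2, 2), (2, 1)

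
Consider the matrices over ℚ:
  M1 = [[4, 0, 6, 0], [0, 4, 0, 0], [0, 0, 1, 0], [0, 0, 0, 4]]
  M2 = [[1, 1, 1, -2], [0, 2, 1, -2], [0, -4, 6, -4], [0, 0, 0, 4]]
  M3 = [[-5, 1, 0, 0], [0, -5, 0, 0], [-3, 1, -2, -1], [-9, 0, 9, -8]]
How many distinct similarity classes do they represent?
3 classes: {M1}, {M2}, {M3}

Characteristic polynomials: χ_{M1} = (x - 4)^3(x - 1), χ_{M2} = (x - 4)^3(x - 1), χ_{M3} = (x + 5)^4.

{M1}: invariant factors x - 4, x - 4, (x - 4)(x - 1).

{M2}: invariant factors x - 4, (x - 4)^2(x - 1).

{M3}: invariant factors (x + 5)^2, (x + 5)^2.

Matrices are similar if and only if their invariant-factor lists agree; the partition into similarity classes is {M1}, {M2}, {M3}.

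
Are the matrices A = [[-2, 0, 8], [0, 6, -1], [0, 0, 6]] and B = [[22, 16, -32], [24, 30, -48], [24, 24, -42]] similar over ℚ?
No.

Both have characteristic polynomial (x - 6)^2(x + 2), but the minimal polynomial of A is (x - 6)^2(x + 2) while the minimal polynomial of B is (x - 6)(x + 2). The minimal polynomial is a similarity invariant, so A and B are not similar.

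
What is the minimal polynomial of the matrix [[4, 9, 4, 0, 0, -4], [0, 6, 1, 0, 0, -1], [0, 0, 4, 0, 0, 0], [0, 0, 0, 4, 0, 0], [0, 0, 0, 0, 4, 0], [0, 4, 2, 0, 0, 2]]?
m_A(x) = (x - 4)^3

The characteristic polynomial factors as (x - 4)^6. The minimal polynomial is ∏(x - λ)^{k_λ} where k_λ is the size of the largest Jordan block at λ.

For λ = 4: rank(A - 4I) = 2, and the largest Jordan block has size 3 (the smallest k with rank((A - 4I)^k) = rank((A - 4I)^(k+1))).

So m_A(x) = (x - 4)^3.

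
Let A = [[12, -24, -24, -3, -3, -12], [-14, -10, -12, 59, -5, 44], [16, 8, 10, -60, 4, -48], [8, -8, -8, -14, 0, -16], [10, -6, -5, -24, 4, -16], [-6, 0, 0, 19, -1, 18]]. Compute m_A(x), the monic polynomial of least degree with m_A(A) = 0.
The characteristic polynomial factors as (x - 6)^2(x - 2)^4. The minimal polynomial is ∏(x - λ)^{k_λ} where k_λ is the size of the largest Jordan block at λ.

For λ = 2: rank(A - 2I) = 4, and the largest Jordan block has size 3 (the smallest k with rank((A - 2I)^k) = rank((A - 2I)^(k+1))).
For λ = 6: rank(A - 6I) = 4, and the largest Jordan block has size 1 (the smallest k with rank((A - 6I)^k) = rank((A - 6I)^(k+1))).

So m_A(x) = (x - 6)(x - 2)^3.

m_A(x) = (x - 6)(x - 2)^3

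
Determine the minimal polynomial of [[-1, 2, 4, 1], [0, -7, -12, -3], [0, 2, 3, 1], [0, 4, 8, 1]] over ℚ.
The characteristic polynomial factors as (x + 1)^4. The minimal polynomial is ∏(x - λ)^{k_λ} where k_λ is the size of the largest Jordan block at λ.

For λ = -1: rank(A + I) = 1, and the largest Jordan block has size 2 (the smallest k with rank((A + I)^k) = rank((A + I)^(k+1))).

So m_A(x) = (x + 1)^2.

m_A(x) = (x + 1)^2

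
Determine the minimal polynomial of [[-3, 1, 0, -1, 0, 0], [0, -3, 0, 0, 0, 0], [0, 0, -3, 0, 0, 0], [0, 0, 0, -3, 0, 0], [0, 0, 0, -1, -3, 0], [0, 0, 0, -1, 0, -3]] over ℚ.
The characteristic polynomial factors as (x + 3)^6. The minimal polynomial is ∏(x - λ)^{k_λ} where k_λ is the size of the largest Jordan block at λ.

For λ = -3: rank(A + 3I) = 2, and the largest Jordan block has size 2 (the smallest k with rank((A + 3I)^k) = rank((A + 3I)^(k+1))).

So m_A(x) = (x + 3)^2.

m_A(x) = (x + 3)^2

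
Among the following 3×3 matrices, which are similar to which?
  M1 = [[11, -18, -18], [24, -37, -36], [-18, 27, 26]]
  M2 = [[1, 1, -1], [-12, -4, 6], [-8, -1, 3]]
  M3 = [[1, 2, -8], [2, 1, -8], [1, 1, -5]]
3 classes: {M1}, {M2}, {M3}

Characteristic polynomials: χ_{M1} = (x - 2)(x + 1)^2, χ_{M2} = (x - 2)(x + 1)^2, χ_{M3} = (x + 1)^3.

{M1}: invariant factors x + 1, (x - 2)(x + 1).

{M2}: invariant factors (x - 2)(x + 1)^2.

{M3}: invariant factors x + 1, (x + 1)^2.

Matrices are similar if and only if their invariant-factor lists agree; the partition into similarity classes is {M1}, {M2}, {M3}.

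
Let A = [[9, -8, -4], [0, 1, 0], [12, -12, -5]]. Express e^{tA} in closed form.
e^{tA} = [[(4*e^{2*t} - 3)*e^{t}, 4*(1 - e^{2*t})*e^{t}, 2*(1 - e^{2*t})*e^{t}], [0, e^{t}, 0], [6*(e^{2*t} - 1)*e^{t}, 6*(1 - e^{2*t})*e^{t}, (4 - 3*e^{2*t})*e^{t}]]

A has Jordan form J = [[1, 0, 0], [0, 1, 0], [0, 0, 3]] with A = PJP^{-1}, so e^{tA} = P e^{tJ} P^{-1}.

For a Jordan block J_k(λ), e^{tJ_k(λ)} = e^{λt} · (I + tN + t^2 N^2/2! + ... + t^{k-1} N^{k-1}/(k-1)!) where N is the nilpotent superdiagonal part.

Assembling the blocks and conjugating back gives the entries of e^{tA} as shown above.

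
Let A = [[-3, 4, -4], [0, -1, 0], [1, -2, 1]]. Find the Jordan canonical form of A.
The characteristic polynomial is det(xI - A) = (x + 1)^3, so the eigenvalues are -1 (algebraic multiplicity 3).

For λ = -1: rank(A + I) = 1, rank((A + I)^2) = 0. The eigenspace has dimension 3 - 1 = 2, so there are 2 Jordan blocks; the rank sequence gives block sizes [2, 1].

Assembling the blocks gives the Jordan form J above.

J = [[-1, 1, 0], [0, -1, 0], [0, 0, -1]]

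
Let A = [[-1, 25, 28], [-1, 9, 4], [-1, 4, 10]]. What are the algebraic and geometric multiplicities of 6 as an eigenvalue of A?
The characteristic polynomial is (x - 6)^3, so the factor x - 6 appears with exponent 3: the algebraic multiplicity is 3.

rank(A - 6I) = 2, so the eigenspace has dimension 3 - 2 = 1: the geometric multiplicity is 1.

Since 1 < 3, A is not diagonalizable.

algebraic multiplicity 3, geometric multiplicity 1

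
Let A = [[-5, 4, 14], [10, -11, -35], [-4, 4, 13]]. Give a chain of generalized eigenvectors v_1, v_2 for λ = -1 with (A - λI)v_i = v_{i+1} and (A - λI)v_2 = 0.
We seek v_1 ∈ ker((A + I)^2) \ ker(A + I), then set v_{i+1} = (A + I) v_i.

One such chain is v_1 = [[-3, 15, -5]]^T, v_2 = [[2, -5, 2]]^T. Check: (A + I) v_2 = [[0, 0, 0]]^T = 0.

v_1 = [[-3, 15, -5]]^T, v_2 = [[2, -5, 2]]^T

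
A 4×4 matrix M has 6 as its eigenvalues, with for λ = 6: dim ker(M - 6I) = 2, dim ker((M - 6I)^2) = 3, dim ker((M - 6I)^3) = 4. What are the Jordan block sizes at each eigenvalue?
Jordan blocks: (6, 3), (6, 1)

λ = 6: successive nullity increments [2, 1, 1] count blocks of size ≥ k; block sizes are [3, 1].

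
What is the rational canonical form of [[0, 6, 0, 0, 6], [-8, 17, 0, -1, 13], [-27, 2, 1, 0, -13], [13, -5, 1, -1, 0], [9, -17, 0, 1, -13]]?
The invariant factors of A (the non-unit diagonal entries of the Smith normal form of xI - A over ℚ[x]) are x^2 - 6, (x - 4)(x^2 - 6), each dividing the next. The characteristic polynomial is their product, (x - 4)(x^2 - 6)^2.

The rational canonical form is the block-diagonal matrix of companion matrices C(f_i):
R = [[0, 6, 0, 0, 0], [1, 0, 0, 0, 0], [0, 0, 0, 0, -24], [0, 0, 1, 0, 6], [0, 0, 0, 1, 4]].

Note the characteristic polynomial does not split into linear factors over ℚ, so A has no Jordan form over ℚ; the rational canonical form exists over any field.

R = [[0, 6, 0, 0, 0], [1, 0, 0, 0, 0], [0, 0, 0, 0, -24], [0, 0, 1, 0, 6], [0, 0, 0, 1, 4]]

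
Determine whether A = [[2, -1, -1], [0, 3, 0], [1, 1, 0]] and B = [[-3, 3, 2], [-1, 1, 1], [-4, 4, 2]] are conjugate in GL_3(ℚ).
trace(A) = 5 but trace(B) = 0. The trace is a similarity invariant, so A and B are not similar.

No.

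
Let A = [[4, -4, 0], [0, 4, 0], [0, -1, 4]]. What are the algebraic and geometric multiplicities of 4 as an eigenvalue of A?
The characteristic polynomial is (x - 4)^3, so the factor x - 4 appears with exponent 3: the algebraic multiplicity is 3.

rank(A - 4I) = 1, so the eigenspace has dimension 3 - 1 = 2: the geometric multiplicity is 2.

Since 2 < 3, A is not diagonalizable.

algebraic multiplicity 3, geometric multiplicity 2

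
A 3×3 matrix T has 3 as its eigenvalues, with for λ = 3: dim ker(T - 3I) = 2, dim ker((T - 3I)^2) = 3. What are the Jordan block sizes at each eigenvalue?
λ = 3: successive nullity increments [2, 1] count blocks of size ≥ k; block sizes are [2, 1].

Jordan blocks: (3, 2), (3, 1)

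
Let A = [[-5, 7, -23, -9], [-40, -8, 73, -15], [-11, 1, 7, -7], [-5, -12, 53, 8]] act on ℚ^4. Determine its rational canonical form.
The invariant factors of A (the non-unit diagonal entries of the Smith normal form of xI - A over ℚ[x]) are (x - 2)(x^3 + x + 4), each dividing the next. The characteristic polynomial is their product, (x - 2)(x^3 + x + 4).

The rational canonical form is the block-diagonal matrix of companion matrices C(f_i):
R = [[0, 0, 0, 8], [1, 0, 0, -2], [0, 1, 0, -1], [0, 0, 1, 2]].

Note the characteristic polynomial does not split into linear factors over ℚ, so A has no Jordan form over ℚ; the rational canonical form exists over any field.

R = [[0, 0, 0, 8], [1, 0, 0, -2], [0, 1, 0, -1], [0, 0, 1, 2]]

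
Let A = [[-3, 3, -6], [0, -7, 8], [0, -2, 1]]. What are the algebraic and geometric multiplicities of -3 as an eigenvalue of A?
algebraic multiplicity 3, geometric multiplicity 2

The characteristic polynomial is (x + 3)^3, so the factor x + 3 appears with exponent 3: the algebraic multiplicity is 3.

rank(A + 3I) = 1, so the eigenspace has dimension 3 - 1 = 2: the geometric multiplicity is 2.

Since 2 < 3, A is not diagonalizable.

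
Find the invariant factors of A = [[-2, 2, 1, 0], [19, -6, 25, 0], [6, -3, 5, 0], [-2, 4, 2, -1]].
The Jordan structure of A has elementary divisors (x + 1)^3, (x + 1). Arranging the block sizes at each eigenvalue in decreasing order and taking row products gives the invariant factors.

Invariant factors (smallest first, each dividing the next): x + 1, (x + 1)^3.

Check: the last factor (x + 1)^3 is the minimal polynomial, and the product (x + 1)^4 is the characteristic polynomial.

x + 1, (x + 1)^3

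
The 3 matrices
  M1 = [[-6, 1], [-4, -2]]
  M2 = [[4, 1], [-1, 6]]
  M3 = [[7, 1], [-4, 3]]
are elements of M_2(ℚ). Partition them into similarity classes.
2 classes: {M1}, {M2, M3}

Characteristic polynomials: χ_{M1} = (x + 4)^2, χ_{M2} = (x - 5)^2, χ_{M3} = (x - 5)^2.

{M1}: invariant factors (x + 4)^2.

{M2, M3}: invariant factors (x - 5)^2.

Matrices are similar if and only if their invariant-factor lists agree; the partition into similarity classes is {M1}, {M2, M3}.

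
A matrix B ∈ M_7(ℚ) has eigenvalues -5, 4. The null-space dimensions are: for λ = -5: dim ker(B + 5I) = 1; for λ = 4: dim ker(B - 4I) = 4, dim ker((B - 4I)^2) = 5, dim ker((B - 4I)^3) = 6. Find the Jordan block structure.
λ = -5: successive nullity increments [1] count blocks of size ≥ k; block sizes are [1].
λ = 4: successive nullity increments [4, 1, 1] count blocks of size ≥ k; block sizes are [3, 1, 1, 1].

Jordan blocks: (-5, 1), (4, 3), (4, 1), (4, 1), (4, 1)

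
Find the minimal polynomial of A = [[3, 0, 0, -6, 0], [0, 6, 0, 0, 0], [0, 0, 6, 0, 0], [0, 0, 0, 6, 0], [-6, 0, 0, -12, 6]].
The characteristic polynomial factors as (x - 6)^4(x - 3). The minimal polynomial is ∏(x - λ)^{k_λ} where k_λ is the size of the largest Jordan block at λ.

For λ = 3: rank(A - 3I) = 4, and the largest Jordan block has size 1 (the smallest k with rank((A - 3I)^k) = rank((A - 3I)^(k+1))).
For λ = 6: rank(A - 6I) = 1, and the largest Jordan block has size 1 (the smallest k with rank((A - 6I)^k) = rank((A - 6I)^(k+1))).

So m_A(x) = (x - 6)(x - 3).

m_A(x) = (x - 6)(x - 3)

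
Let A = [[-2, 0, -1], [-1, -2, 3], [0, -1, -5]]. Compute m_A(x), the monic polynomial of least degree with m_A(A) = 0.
The characteristic polynomial factors as (x + 3)^3. The minimal polynomial is ∏(x - λ)^{k_λ} where k_λ is the size of the largest Jordan block at λ.

For λ = -3: rank(A + 3I) = 2, and the largest Jordan block has size 3 (the smallest k with rank((A + 3I)^k) = rank((A + 3I)^(k+1))).

So m_A(x) = (x + 3)^3.

m_A(x) = (x + 3)^3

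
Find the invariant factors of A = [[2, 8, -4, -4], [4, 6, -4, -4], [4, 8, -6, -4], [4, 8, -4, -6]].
The Jordan structure of A has elementary divisors (x + 2), (x + 2), (x + 2), (x - 2). Arranging the block sizes at each eigenvalue in decreasing order and taking row products gives the invariant factors.

Invariant factors (smallest first, each dividing the next): x + 2, x + 2, (x - 2)(x + 2).

Check: the last factor (x - 2)(x + 2) is the minimal polynomial, and the product (x - 2)(x + 2)^3 is the characteristic polynomial.

x + 2, x + 2, (x - 2)(x + 2)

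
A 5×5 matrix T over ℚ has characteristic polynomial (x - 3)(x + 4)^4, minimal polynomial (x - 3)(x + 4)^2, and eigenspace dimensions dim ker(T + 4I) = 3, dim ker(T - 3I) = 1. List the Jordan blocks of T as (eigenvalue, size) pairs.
λ = -4: algebraic multiplicity 4 (exponent in χ_T), largest block size 2 (exponent in m_T), 3 blocks (geometric multiplicity). These force block sizes [2, 1, 1].
λ = 3: algebraic multiplicity 1 (exponent in χ_T), largest block size 1 (exponent in m_T), 1 block (geometric multiplicity). This forces block sizes [1].

Jordan blocks: (-4, 2), (-4, 1), (-4, 1), (3, 1)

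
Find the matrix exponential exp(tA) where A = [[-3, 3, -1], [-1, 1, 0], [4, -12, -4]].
e^{tA} = [[(-3*t^2 - t + 1)*e^{-2*t}, 3*t*(3*t + 1)*e^{-2*t}, t*(3*t - 2)*e^{-2*t}/2], [t*(-t - 1)*e^{-2*t}, (3*t^2 + 3*t + 1)*e^{-2*t}, t^2*e^{-2*t}/2], [4*t*e^{-2*t}, -12*t*e^{-2*t}, (1 - 2*t)*e^{-2*t}]]

A has Jordan form J = [[-2, 1, 0], [0, -2, 1], [0, 0, -2]] with A = PJP^{-1}, so e^{tA} = P e^{tJ} P^{-1}.

For a Jordan block J_k(λ), e^{tJ_k(λ)} = e^{λt} · (I + tN + t^2 N^2/2! + ... + t^{k-1} N^{k-1}/(k-1)!) where N is the nilpotent superdiagonal part.

Assembling the blocks and conjugating back gives the entries of e^{tA} as shown above.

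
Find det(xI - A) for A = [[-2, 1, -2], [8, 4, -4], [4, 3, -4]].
xI - A = [[x + 2, -1, 2], [-8, x - 4, 4], [-4, -3, x + 4]].

Expanding det(xI - A) along the first row:
det(xI - A) = + (x + 2)·det([[x - 4, 4], [-3, x + 4]]) - (-1)·det([[-8, 4], [-4, x + 4]]) + (2)·det([[-8, x - 4], [-4, -3]]).

Evaluating gives χ_A(x) = x^3 + 2x^2 - 4x - 8 = (x - 2)(x + 2)^2.

χ_A(x) = (x - 2)(x + 2)^2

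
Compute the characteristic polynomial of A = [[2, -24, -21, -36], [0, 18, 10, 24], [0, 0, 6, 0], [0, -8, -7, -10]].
xI - A = [[x - 2, 24, 21, 36], [0, x - 18, -10, -24], [0, 0, x - 6, 0], [0, 8, 7, x + 10]].

Expanding det(xI - A) along the first row:
det(xI - A) = + (x - 2)·det([[x - 18, -10, -24], [0, x - 6, 0], [8, 7, x + 10]]) - (24)·det([[0, -10, -24], [0, x - 6, 0], [0, 7, x + 10]]) + (21)·det([[0, x - 18, -24], [0, 0, 0], [0, 8, x + 10]]) - (36)·det([[0, x - 18, -10], [0, 0, x - 6], [0, 8, 7]]).

Evaluating gives χ_A(x) = x^4 - 16x^3 + 88x^2 - 192x + 144 = (x - 6)^2(x - 2)^2.

χ_A(x) = (x - 6)^2(x - 2)^2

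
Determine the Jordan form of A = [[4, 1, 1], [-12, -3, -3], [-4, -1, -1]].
The characteristic polynomial is det(xI - A) = x^3, so the eigenvalues are 0 (algebraic multiplicity 3).

For λ = 0: rank(A) = 1, rank(A^2) = 0. The eigenspace has dimension 3 - 1 = 2, so there are 2 Jordan blocks; the rank sequence gives block sizes [2, 1].

Assembling the blocks gives the Jordan form J above.

J = [[0, 1, 0], [0, 0, 0], [0, 0, 0]]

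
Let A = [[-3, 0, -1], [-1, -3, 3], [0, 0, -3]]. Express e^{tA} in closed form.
A has Jordan form J = [[-3, 1, 0], [0, -3, 1], [0, 0, -3]] with A = PJP^{-1}, so e^{tA} = P e^{tJ} P^{-1}.

For a Jordan block J_k(λ), e^{tJ_k(λ)} = e^{λt} · (I + tN + t^2 N^2/2! + ... + t^{k-1} N^{k-1}/(k-1)!) where N is the nilpotent superdiagonal part.

Assembling the blocks and conjugating back gives the entries of e^{tA} as shown above.

e^{tA} = [[e^{-3*t}, 0, -t*e^{-3*t}], [-t*e^{-3*t}, e^{-3*t}, t*(t + 6)*e^{-3*t}/2], [0, 0, e^{-3*t}]]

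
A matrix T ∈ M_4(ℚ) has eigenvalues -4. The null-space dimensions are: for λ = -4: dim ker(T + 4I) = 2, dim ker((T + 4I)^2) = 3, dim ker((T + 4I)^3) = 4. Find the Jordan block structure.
Jordan blocks: (-4, 3), (-4, 1)

λ = -4: successive nullity increments [2, 1, 1] count blocks of size ≥ k; block sizes are [3, 1].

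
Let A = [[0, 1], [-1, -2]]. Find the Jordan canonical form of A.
J = [[-1, 1], [0, -1]]

The characteristic polynomial is det(xI - A) = (x + 1)^2, so the eigenvalues are -1 (algebraic multiplicity 2).

For λ = -1: rank(A + I) = 1, rank((A + I)^2) = 0. The eigenspace has dimension 2 - 1 = 1, so there is 1 Jordan block; the rank sequence gives block sizes [2].

Assembling the blocks gives the Jordan form J above.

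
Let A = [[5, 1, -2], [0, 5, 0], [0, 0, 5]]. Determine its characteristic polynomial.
χ_A(x) = (x - 5)^3

xI - A = [[x - 5, -1, 2], [0, x - 5, 0], [0, 0, x - 5]].

Expanding det(xI - A) along the first row:
det(xI - A) = + (x - 5)·det([[x - 5, 0], [0, x - 5]]) - (-1)·det([[0, 0], [0, x - 5]]) + (2)·det([[0, x - 5], [0, 0]]).

Evaluating gives χ_A(x) = x^3 - 15x^2 + 75x - 125 = (x - 5)^3.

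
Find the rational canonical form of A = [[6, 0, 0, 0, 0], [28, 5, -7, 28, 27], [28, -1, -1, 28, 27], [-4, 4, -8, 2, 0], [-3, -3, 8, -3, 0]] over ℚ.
R = [[6, 0, 0, 0, 0], [0, 6, 0, 0, 0], [0, 0, 0, 0, 54], [0, 0, 1, 0, 27], [0, 0, 0, 1, 0]]

The invariant factors of A (the non-unit diagonal entries of the Smith normal form of xI - A over ℚ[x]) are x - 6, x - 6, (x - 6)(x + 3)^2, each dividing the next. The characteristic polynomial is their product, (x - 6)^3(x + 3)^2.

The rational canonical form is the block-diagonal matrix of companion matrices C(f_i):
R = [[6, 0, 0, 0, 0], [0, 6, 0, 0, 0], [0, 0, 0, 0, 54], [0, 0, 1, 0, 27], [0, 0, 0, 1, 0]].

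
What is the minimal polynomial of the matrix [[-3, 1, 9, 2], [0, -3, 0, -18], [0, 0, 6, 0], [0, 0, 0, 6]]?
The characteristic polynomial factors as (x - 6)^2(x + 3)^2. The minimal polynomial is ∏(x - λ)^{k_λ} where k_λ is the size of the largest Jordan block at λ.

For λ = -3: rank(A + 3I) = 3, and the largest Jordan block has size 2 (the smallest k with rank((A + 3I)^k) = rank((A + 3I)^(k+1))).
For λ = 6: rank(A - 6I) = 2, and the largest Jordan block has size 1 (the smallest k with rank((A - 6I)^k) = rank((A - 6I)^(k+1))).

So m_A(x) = (x - 6)(x + 3)^2.

m_A(x) = (x - 6)(x + 3)^2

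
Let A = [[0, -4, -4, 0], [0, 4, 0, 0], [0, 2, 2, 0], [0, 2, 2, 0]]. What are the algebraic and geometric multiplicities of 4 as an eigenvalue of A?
algebraic multiplicity 1, geometric multiplicity 1

The characteristic polynomial is x^2(x - 4)(x - 2), so the factor x - 4 appears with exponent 1: the algebraic multiplicity is 1.

rank(A - 4I) = 3, so the eigenspace has dimension 4 - 3 = 1: the geometric multiplicity is 1.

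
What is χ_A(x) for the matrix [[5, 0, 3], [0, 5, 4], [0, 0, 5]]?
xI - A = [[x - 5, 0, -3], [0, x - 5, -4], [0, 0, x - 5]].

Expanding det(xI - A) along the first row:
det(xI - A) = + (x - 5)·det([[x - 5, -4], [0, x - 5]]) - (0)·det([[0, -4], [0, x - 5]]) + (-3)·det([[0, x - 5], [0, 0]]).

Evaluating gives χ_A(x) = x^3 - 15x^2 + 75x - 125 = (x - 5)^3.

χ_A(x) = (x - 5)^3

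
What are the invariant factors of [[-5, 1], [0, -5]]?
(x + 5)^2

The Jordan structure of A has elementary divisors (x + 5)^2. Arranging the block sizes at each eigenvalue in decreasing order and taking row products gives the invariant factors.

Invariant factors (smallest first, each dividing the next): (x + 5)^2.

Check: the last factor (x + 5)^2 is the minimal polynomial, and the product (x + 5)^2 is the characteristic polynomial.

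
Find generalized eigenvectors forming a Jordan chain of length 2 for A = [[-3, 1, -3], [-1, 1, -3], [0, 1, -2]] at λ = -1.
We seek v_1 ∈ ker((A + I)^2) \ ker(A + I), then set v_{i+1} = (A + I) v_i.

One such chain is v_1 = [[-1, -1, 0]]^T, v_2 = [[1, -1, -1]]^T. Check: (A + I) v_2 = [[0, 0, 0]]^T = 0.

v_1 = [[-1, -1, 0]]^T, v_2 = [[1, -1, -1]]^T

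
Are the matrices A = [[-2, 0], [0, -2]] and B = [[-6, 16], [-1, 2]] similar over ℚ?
Both have characteristic polynomial (x + 2)^2, but the minimal polynomial of A is x + 2 while the minimal polynomial of B is (x + 2)^2. The minimal polynomial is a similarity invariant, so A and B are not similar.

No.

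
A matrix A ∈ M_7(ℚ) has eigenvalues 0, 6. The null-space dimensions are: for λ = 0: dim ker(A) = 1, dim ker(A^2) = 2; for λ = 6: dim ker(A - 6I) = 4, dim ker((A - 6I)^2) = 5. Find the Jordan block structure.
λ = 0: successive nullity increments [1, 1] count blocks of size ≥ k; block sizes are [2].
λ = 6: successive nullity increments [4, 1] count blocks of size ≥ k; block sizes are [2, 1, 1, 1].

Jordan blocks: (0, 2), (6, 2), (6, 1), (6, 1), (6, 1)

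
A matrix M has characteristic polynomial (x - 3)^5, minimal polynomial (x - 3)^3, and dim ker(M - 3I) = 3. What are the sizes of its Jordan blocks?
λ = 3: algebraic multiplicity 5 (exponent in χ_M), largest block size 3 (exponent in m_M), 3 blocks (geometric multiplicity). These force block sizes [3, 1, 1].

Jordan blocks: (3, 3), (3, 1), (3, 1)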